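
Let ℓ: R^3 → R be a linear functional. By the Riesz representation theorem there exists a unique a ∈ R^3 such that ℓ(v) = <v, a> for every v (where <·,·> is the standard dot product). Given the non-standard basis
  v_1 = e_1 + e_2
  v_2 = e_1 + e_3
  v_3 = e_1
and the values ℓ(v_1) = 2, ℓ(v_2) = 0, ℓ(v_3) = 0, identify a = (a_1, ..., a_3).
a = (0, 2, 0)

Write a = (a_1, ..., a_3) in the standard basis. For each basis vector v_i, ℓ(v_i) = <v_i, a> is a linear equation in the a_j's. Collect the n equations into a matrix system V a = ℓ, where row i of V is v_i (expressed in the standard basis). Since V is invertible (lower-triangular with 1s on the diagonal, up to permutation), solve by back-substitution:
  V =
[[1, 1, 0],
 [1, 0, 1],
 [1, 0, 0]]
  V a = (2, 0, 0)
Solving gives a = (0, 2, 0).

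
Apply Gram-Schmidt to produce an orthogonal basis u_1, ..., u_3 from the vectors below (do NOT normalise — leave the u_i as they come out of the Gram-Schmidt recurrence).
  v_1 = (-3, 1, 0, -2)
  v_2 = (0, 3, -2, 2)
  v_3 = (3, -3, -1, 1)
Orthogonal basis:
  u_1 = (-3, 1, 0, -2)
  u_2 = (-3/14, 43/14, -2, 13/7)
  u_3 = (-6/79, -72/79, -135/79, -27/79)

Apply the Gram-Schmidt recurrence
  u_1 = v_1
  u_i = v_i − Σ_{j<i} ((v_i · u_j) / (u_j · u_j)) · u_j.

Step by step this gives:
  u_1 = (-3, 1, 0, -2)
  u_2 = (-3/14, 43/14, -2, 13/7)
  u_3 = (-6/79, -72/79, -135/79, -27/79)

Orthogonality check:
  u_2 · u_1 = 0 (should be 0)
  u_3 · u_1 = 0 (should be 0)
  u_3 · u_2 = 0 (should be 0)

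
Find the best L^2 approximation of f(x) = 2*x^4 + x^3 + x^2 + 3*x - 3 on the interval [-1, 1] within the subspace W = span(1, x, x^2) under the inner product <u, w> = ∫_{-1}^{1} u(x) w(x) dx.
g(x) = 19*x^2/7 + 18*x/5 - 111/35

The best approximation g ∈ W is the orthogonal projection of f onto W. Writing g = a_0 + a_1 x + a_2 x^2, the coefficients solve the normal equations G · a = b where
  G_{ij} = <φ_i, φ_j> and b_i = <f, φ_i>, with φ_0 = 1, φ_1 = x, φ_2 = x^2.
G =
  [2, 0, 2/3]
  [0, 2/3, 0]
  [2/3, 0, 2/5],
b = (-68/15, 12/5, -36/35).
Solving gives a_0 = -111/35, a_1 = 18/5, a_2 = 19/7, so
  g(x) = 19*x^2/7 + 18*x/5 - 111/35.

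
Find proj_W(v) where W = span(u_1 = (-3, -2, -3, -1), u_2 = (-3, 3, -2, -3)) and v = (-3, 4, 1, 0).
proj_W(v) = (-513/569, 1963/569, -52/569, -1093/569)

Set up U = [u_1 | ... | u_2] ∈ R^(4×2). The projector onto W = col(U) is P = U (U^T U)^(-1) U^T.
Compute U^T U =
  [23, 12]
  [12, 31],
and U^T v = (-2, 19).
Solve U^T U · c = U^T v for the coefficients: c = (-290/569, 461/569). The projection is proj_W(v) = U c.
Check: (v - proj_W(v)) · u_1 = 0  (should be 0).
Check: (v - proj_W(v)) · u_2 = 0  (should be 0).
Result: proj_W(v) = (-513/569, 1963/569, -52/569, -1093/569).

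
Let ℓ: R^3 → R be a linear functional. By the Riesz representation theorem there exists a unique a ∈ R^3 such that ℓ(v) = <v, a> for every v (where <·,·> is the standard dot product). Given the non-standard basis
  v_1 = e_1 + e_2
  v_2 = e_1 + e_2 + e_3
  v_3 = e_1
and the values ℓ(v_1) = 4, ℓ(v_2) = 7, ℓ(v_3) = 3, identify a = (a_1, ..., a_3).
a = (3, 1, 3)

Write a = (a_1, ..., a_3) in the standard basis. For each basis vector v_i, ℓ(v_i) = <v_i, a> is a linear equation in the a_j's. Collect the n equations into a matrix system V a = ℓ, where row i of V is v_i (expressed in the standard basis). Since V is invertible (lower-triangular with 1s on the diagonal, up to permutation), solve by back-substitution:
  V =
[[1, 1, 0],
 [1, 1, 1],
 [1, 0, 0]]
  V a = (4, 7, 3)
Solving gives a = (3, 1, 3).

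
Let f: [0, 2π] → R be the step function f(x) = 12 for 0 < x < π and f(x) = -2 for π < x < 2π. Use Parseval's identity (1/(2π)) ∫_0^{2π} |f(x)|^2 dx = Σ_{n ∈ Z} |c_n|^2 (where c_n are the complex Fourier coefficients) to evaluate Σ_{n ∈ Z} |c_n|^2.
Σ |c_n|^2 = 74

Parseval equates the L^2 energy of f (normalised by 1/(2π)) with the ℓ^2 sum of its Fourier coefficients: (1/(2π)) ∫_0^{2π} |f|^2 = Σ |c_n|^2.
Compute the left side: (1/(2π)) [∫_0^π 12^2 dx + ∫_π^{2π} (-2)^2 dx] = (1/(2π)) · (144π + 4π) = (144 + 4)/2 = 74.
So Σ_{n ∈ Z} |c_n|^2 = 74.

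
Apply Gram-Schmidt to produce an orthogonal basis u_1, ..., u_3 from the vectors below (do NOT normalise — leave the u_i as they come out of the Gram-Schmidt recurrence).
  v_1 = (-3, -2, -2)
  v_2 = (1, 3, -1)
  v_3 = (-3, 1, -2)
Orthogonal basis:
  u_1 = (-3, -2, -2)
  u_2 = (-4/17, 37/17, -31/17)
  u_3 = (-20/23, 25/46, 35/46)

Apply the Gram-Schmidt recurrence
  u_1 = v_1
  u_i = v_i − Σ_{j<i} ((v_i · u_j) / (u_j · u_j)) · u_j.

Step by step this gives:
  u_1 = (-3, -2, -2)
  u_2 = (-4/17, 37/17, -31/17)
  u_3 = (-20/23, 25/46, 35/46)

Orthogonality check:
  u_2 · u_1 = 0 (should be 0)
  u_3 · u_1 = 0 (should be 0)
  u_3 · u_2 = 0 (should be 0)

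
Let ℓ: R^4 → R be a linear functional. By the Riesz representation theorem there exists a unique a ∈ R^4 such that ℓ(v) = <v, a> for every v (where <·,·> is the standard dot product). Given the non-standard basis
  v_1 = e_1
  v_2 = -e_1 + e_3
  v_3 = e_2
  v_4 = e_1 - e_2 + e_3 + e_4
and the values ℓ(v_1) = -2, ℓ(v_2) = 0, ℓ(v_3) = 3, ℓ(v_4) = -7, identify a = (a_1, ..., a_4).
a = (-2, 3, -2, 0)

Write a = (a_1, ..., a_4) in the standard basis. For each basis vector v_i, ℓ(v_i) = <v_i, a> is a linear equation in the a_j's. Collect the n equations into a matrix system V a = ℓ, where row i of V is v_i (expressed in the standard basis). Since V is invertible (lower-triangular with 1s on the diagonal, up to permutation), solve by back-substitution:
  V =
[[1, 0, 0, 0],
 [-1, 0, 1, 0],
 [0, 1, 0, 0],
 [1, -1, 1, 1]]
  V a = (-2, 0, 3, -7)
Solving gives a = (-2, 3, -2, 0).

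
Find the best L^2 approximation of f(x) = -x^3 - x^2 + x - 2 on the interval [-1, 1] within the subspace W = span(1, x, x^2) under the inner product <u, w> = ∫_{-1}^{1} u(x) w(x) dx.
g(x) = -x^2 + 2*x/5 - 2

The best approximation g ∈ W is the orthogonal projection of f onto W. Writing g = a_0 + a_1 x + a_2 x^2, the coefficients solve the normal equations G · a = b where
  G_{ij} = <φ_i, φ_j> and b_i = <f, φ_i>, with φ_0 = 1, φ_1 = x, φ_2 = x^2.
G =
  [2, 0, 2/3]
  [0, 2/3, 0]
  [2/3, 0, 2/5],
b = (-14/3, 4/15, -26/15).
Solving gives a_0 = -2, a_1 = 2/5, a_2 = -1, so
  g(x) = -x^2 + 2*x/5 - 2.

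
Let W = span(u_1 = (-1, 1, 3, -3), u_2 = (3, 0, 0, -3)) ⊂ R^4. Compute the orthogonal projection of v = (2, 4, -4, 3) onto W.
proj_W(v) = (3/2, -1, -3, 5/2)

Set up U = [u_1 | ... | u_2] ∈ R^(4×2). The projector onto W = col(U) is P = U (U^T U)^(-1) U^T.
Compute U^T U =
  [20, 6]
  [6, 18],
and U^T v = (-19, -3).
Solve U^T U · c = U^T v for the coefficients: c = (-1, 1/6). The projection is proj_W(v) = U c.
Check: (v - proj_W(v)) · u_1 = 0  (should be 0).
Check: (v - proj_W(v)) · u_2 = 0  (should be 0).
Result: proj_W(v) = (3/2, -1, -3, 5/2).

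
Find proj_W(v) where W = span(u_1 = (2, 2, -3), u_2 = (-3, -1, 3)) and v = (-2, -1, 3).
proj_W(v) = (-77/34, -43/34, 45/17)

Set up U = [u_1 | ... | u_2] ∈ R^(3×2). The projector onto W = col(U) is P = U (U^T U)^(-1) U^T.
Compute U^T U =
  [17, -17]
  [-17, 19],
and U^T v = (-15, 16).
Solve U^T U · c = U^T v for the coefficients: c = (-13/34, 1/2). The projection is proj_W(v) = U c.
Check: (v - proj_W(v)) · u_1 = 0  (should be 0).
Check: (v - proj_W(v)) · u_2 = 0  (should be 0).
Result: proj_W(v) = (-77/34, -43/34, 45/17).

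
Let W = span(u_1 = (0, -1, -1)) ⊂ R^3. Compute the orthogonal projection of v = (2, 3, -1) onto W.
proj_W(v) = (0, 1, 1)

Set up U = [u_1 | ... | u_1] ∈ R^(3×1). The projector onto W = col(U) is P = U (U^T U)^(-1) U^T.
Compute U^T U =
  [2],
and U^T v = (-2).
Solve U^T U · c = U^T v for the coefficients: c = (-1). The projection is proj_W(v) = U c.
Check: (v - proj_W(v)) · u_1 = 0  (should be 0).
Result: proj_W(v) = (0, 1, 1).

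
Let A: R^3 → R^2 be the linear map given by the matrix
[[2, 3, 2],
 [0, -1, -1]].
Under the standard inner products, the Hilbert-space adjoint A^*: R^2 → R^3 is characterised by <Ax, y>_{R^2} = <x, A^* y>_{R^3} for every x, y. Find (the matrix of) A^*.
A^* = A^T =
[[2, 0],
 [3, -1],
 [2, -1]]

For real matrices with standard dot products, the defining identity <Ax, y> = <x, A^* y> gives (Ax)^T y = x^T (A^*) y, i.e. x^T A^T y = x^T (A^*) y. Since this holds for all x, y, we must have A^* = A^T. Therefore
A^* =
[[2, 0],
 [3, -1],
 [2, -1]].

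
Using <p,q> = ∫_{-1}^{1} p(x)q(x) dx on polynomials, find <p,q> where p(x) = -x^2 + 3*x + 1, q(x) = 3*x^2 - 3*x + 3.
<p,q> = -6/5

Expand the product: p(x)·q(x) = -3*x^4 + 12*x^3 - 9*x^2 + 6*x + 3.
∫_{-1}^{1} of each monomial x^k gives [2/(k+1) if k even, 0 if k odd]. Integrating term-by-term (or equivalently evaluating the antiderivative F(x) = -3*x^5/5 + 3*x^4 - 3*x^3 + 3*x^2 + 3*x at the endpoints):
  F(1) − F(−1) = 27/5 − (33/5) = -6/5.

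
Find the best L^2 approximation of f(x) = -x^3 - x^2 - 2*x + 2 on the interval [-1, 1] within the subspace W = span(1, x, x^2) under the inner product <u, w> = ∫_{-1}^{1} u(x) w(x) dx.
g(x) = -x^2 - 13*x/5 + 2

The best approximation g ∈ W is the orthogonal projection of f onto W. Writing g = a_0 + a_1 x + a_2 x^2, the coefficients solve the normal equations G · a = b where
  G_{ij} = <φ_i, φ_j> and b_i = <f, φ_i>, with φ_0 = 1, φ_1 = x, φ_2 = x^2.
G =
  [2, 0, 2/3]
  [0, 2/3, 0]
  [2/3, 0, 2/5],
b = (10/3, -26/15, 14/15).
Solving gives a_0 = 2, a_1 = -13/5, a_2 = -1, so
  g(x) = -x^2 - 13*x/5 + 2.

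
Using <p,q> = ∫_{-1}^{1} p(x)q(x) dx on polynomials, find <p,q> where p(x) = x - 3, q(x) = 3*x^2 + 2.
<p,q> = -18

Expand the product: p(x)·q(x) = 3*x^3 - 9*x^2 + 2*x - 6.
∫_{-1}^{1} of each monomial x^k gives [2/(k+1) if k even, 0 if k odd]. Integrating term-by-term (or equivalently evaluating the antiderivative F(x) = 3*x^4/4 - 3*x^3 + x^2 - 6*x at the endpoints):
  F(1) − F(−1) = -29/4 − (43/4) = -18.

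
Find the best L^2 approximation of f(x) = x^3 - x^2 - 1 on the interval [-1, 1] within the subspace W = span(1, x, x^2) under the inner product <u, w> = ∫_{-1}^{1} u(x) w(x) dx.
g(x) = -x^2 + 3*x/5 - 1

The best approximation g ∈ W is the orthogonal projection of f onto W. Writing g = a_0 + a_1 x + a_2 x^2, the coefficients solve the normal equations G · a = b where
  G_{ij} = <φ_i, φ_j> and b_i = <f, φ_i>, with φ_0 = 1, φ_1 = x, φ_2 = x^2.
G =
  [2, 0, 2/3]
  [0, 2/3, 0]
  [2/3, 0, 2/5],
b = (-8/3, 2/5, -16/15).
Solving gives a_0 = -1, a_1 = 3/5, a_2 = -1, so
  g(x) = -x^2 + 3*x/5 - 1.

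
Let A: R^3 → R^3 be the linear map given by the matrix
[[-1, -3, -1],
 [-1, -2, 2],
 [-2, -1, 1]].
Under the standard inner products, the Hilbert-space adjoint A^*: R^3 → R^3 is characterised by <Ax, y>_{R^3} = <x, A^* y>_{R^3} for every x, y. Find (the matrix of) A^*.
A^* = A^T =
[[-1, -1, -2],
 [-3, -2, -1],
 [-1, 2, 1]]

For real matrices with standard dot products, the defining identity <Ax, y> = <x, A^* y> gives (Ax)^T y = x^T (A^*) y, i.e. x^T A^T y = x^T (A^*) y. Since this holds for all x, y, we must have A^* = A^T. Therefore
A^* =
[[-1, -1, -2],
 [-3, -2, -1],
 [-1, 2, 1]].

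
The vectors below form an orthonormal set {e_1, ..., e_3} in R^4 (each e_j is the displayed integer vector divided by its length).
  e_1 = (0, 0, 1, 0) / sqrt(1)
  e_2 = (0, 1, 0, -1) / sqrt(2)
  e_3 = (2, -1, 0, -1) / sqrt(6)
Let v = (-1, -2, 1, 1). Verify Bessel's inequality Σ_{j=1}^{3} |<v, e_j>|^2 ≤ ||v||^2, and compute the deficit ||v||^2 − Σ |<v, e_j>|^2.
Σ |<v, e_j>|^2 = 17/3; ||v||^2 = 7; deficit = 4/3

Write each e_j = u_j / sqrt(<u_j, u_j>) where u_j is the displayed integer vector. Then <v, e_j> = <v, u_j> / sqrt(<u_j, u_j>), so |<v, e_j>|^2 = <v, u_j>^2 / <u_j, u_j>.
Coefficients: <v, e_1> = 1/sqrt(1), <v, e_2> = -3/sqrt(2), <v, e_3> = -1/sqrt(6).
Square and sum: Σ |<v, e_j>|^2 = 17/3.
Compute ||v||^2 = v·v = 7.
Deficit = 7 − 17/3 = 4/3 ≥ 0, confirming Bessel's inequality. (The deficit equals ||v − Σ <v,e_j> e_j||^2, the squared distance from v to span{e_j}.)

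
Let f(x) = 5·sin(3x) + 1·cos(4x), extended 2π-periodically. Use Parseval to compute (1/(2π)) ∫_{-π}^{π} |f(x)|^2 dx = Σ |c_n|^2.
Σ |c_n|^2 = 13

Expand |f|^2 and use orthogonality of {sin(nx), cos(mx)} on [-π, π]:
  ∫_{-π}^{π} sin(nx)^2 dx = π, ∫ cos(mx)^2 dx = π, and cross terms integrate to 0.
So ∫_{-π}^{π} f(x)^2 dx = 5^2 · π + 1^2 · π = (25 + 1)π.
Divide by 2π: (25 + 1)/2 = 13.
By Parseval, this equals Σ |c_n|^2.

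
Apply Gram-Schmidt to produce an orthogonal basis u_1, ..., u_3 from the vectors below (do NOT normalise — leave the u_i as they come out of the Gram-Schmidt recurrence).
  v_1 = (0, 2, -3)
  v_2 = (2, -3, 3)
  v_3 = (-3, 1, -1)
Orthogonal basis:
  u_1 = (0, 2, -3)
  u_2 = (2, -9/13, -6/13)
  u_3 = (-21/61, -42/61, -28/61)

Apply the Gram-Schmidt recurrence
  u_1 = v_1
  u_i = v_i − Σ_{j<i} ((v_i · u_j) / (u_j · u_j)) · u_j.

Step by step this gives:
  u_1 = (0, 2, -3)
  u_2 = (2, -9/13, -6/13)
  u_3 = (-21/61, -42/61, -28/61)

Orthogonality check:
  u_2 · u_1 = 0 (should be 0)
  u_3 · u_1 = 0 (should be 0)
  u_3 · u_2 = 0 (should be 0)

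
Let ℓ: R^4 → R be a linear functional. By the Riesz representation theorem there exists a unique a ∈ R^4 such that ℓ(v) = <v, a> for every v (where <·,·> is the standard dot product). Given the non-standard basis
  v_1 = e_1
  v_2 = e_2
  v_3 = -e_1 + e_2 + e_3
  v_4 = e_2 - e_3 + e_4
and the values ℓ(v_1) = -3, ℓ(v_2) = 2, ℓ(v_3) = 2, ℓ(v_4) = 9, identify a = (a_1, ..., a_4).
a = (-3, 2, -3, 4)

Write a = (a_1, ..., a_4) in the standard basis. For each basis vector v_i, ℓ(v_i) = <v_i, a> is a linear equation in the a_j's. Collect the n equations into a matrix system V a = ℓ, where row i of V is v_i (expressed in the standard basis). Since V is invertible (lower-triangular with 1s on the diagonal, up to permutation), solve by back-substitution:
  V =
[[1, 0, 0, 0],
 [0, 1, 0, 0],
 [-1, 1, 1, 0],
 [0, 1, -1, 1]]
  V a = (-3, 2, 2, 9)
Solving gives a = (-3, 2, -3, 4).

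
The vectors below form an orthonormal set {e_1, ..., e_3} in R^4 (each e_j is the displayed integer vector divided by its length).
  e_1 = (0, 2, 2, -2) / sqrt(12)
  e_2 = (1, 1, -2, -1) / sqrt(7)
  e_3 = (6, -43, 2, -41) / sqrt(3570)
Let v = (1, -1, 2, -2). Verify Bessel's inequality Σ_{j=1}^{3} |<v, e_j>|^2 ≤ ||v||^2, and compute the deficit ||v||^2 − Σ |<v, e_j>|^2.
Σ |<v, e_j>|^2 = 295/34; ||v||^2 = 10; deficit = 45/34

Write each e_j = u_j / sqrt(<u_j, u_j>) where u_j is the displayed integer vector. Then <v, e_j> = <v, u_j> / sqrt(<u_j, u_j>), so |<v, e_j>|^2 = <v, u_j>^2 / <u_j, u_j>.
Coefficients: <v, e_1> = 6/sqrt(12), <v, e_2> = -2/sqrt(7), <v, e_3> = 135/sqrt(3570).
Square and sum: Σ |<v, e_j>|^2 = 295/34.
Compute ||v||^2 = v·v = 10.
Deficit = 10 − 295/34 = 45/34 ≥ 0, confirming Bessel's inequality. (The deficit equals ||v − Σ <v,e_j> e_j||^2, the squared distance from v to span{e_j}.)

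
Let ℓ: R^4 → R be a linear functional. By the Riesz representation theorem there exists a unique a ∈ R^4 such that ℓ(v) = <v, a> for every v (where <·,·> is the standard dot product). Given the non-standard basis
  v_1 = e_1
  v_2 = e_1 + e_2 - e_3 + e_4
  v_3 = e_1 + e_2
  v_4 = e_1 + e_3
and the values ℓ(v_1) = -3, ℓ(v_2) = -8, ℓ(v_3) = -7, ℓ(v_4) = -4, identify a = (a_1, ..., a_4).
a = (-3, -4, -1, -2)

Write a = (a_1, ..., a_4) in the standard basis. For each basis vector v_i, ℓ(v_i) = <v_i, a> is a linear equation in the a_j's. Collect the n equations into a matrix system V a = ℓ, where row i of V is v_i (expressed in the standard basis). Since V is invertible (lower-triangular with 1s on the diagonal, up to permutation), solve by back-substitution:
  V =
[[1, 0, 0, 0],
 [1, 1, -1, 1],
 [1, 1, 0, 0],
 [1, 0, 1, 0]]
  V a = (-3, -8, -7, -4)
Solving gives a = (-3, -4, -1, -2).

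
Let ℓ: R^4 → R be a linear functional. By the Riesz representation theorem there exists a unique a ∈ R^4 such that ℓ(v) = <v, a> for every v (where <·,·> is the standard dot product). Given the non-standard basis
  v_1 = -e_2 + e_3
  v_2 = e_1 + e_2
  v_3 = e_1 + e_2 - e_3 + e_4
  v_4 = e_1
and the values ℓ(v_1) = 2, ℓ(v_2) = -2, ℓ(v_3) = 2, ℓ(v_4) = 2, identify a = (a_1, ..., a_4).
a = (2, -4, -2, 2)

Write a = (a_1, ..., a_4) in the standard basis. For each basis vector v_i, ℓ(v_i) = <v_i, a> is a linear equation in the a_j's. Collect the n equations into a matrix system V a = ℓ, where row i of V is v_i (expressed in the standard basis). Since V is invertible (lower-triangular with 1s on the diagonal, up to permutation), solve by back-substitution:
  V =
[[0, -1, 1, 0],
 [1, 1, 0, 0],
 [1, 1, -1, 1],
 [1, 0, 0, 0]]
  V a = (2, -2, 2, 2)
Solving gives a = (2, -4, -2, 2).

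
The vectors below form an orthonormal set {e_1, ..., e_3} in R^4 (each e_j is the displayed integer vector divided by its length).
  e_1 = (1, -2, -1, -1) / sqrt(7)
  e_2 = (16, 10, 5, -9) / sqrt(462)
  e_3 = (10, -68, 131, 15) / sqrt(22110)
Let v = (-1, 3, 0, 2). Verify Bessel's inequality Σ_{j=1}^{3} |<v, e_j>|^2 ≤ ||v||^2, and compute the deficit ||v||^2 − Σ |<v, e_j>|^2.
Σ |<v, e_j>|^2 = 4401/335; ||v||^2 = 14; deficit = 289/335

Write each e_j = u_j / sqrt(<u_j, u_j>) where u_j is the displayed integer vector. Then <v, e_j> = <v, u_j> / sqrt(<u_j, u_j>), so |<v, e_j>|^2 = <v, u_j>^2 / <u_j, u_j>.
Coefficients: <v, e_1> = -9/sqrt(7), <v, e_2> = -4/sqrt(462), <v, e_3> = -184/sqrt(22110).
Square and sum: Σ |<v, e_j>|^2 = 4401/335.
Compute ||v||^2 = v·v = 14.
Deficit = 14 − 4401/335 = 289/335 ≥ 0, confirming Bessel's inequality. (The deficit equals ||v − Σ <v,e_j> e_j||^2, the squared distance from v to span{e_j}.)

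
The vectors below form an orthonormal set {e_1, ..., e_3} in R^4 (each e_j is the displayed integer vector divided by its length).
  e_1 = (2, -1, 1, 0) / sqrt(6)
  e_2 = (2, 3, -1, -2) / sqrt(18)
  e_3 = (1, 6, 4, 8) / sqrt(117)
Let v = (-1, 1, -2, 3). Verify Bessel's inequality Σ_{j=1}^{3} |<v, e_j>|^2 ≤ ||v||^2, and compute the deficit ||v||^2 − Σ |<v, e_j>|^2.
Σ |<v, e_j>|^2 = 329/39; ||v||^2 = 15; deficit = 256/39

Write each e_j = u_j / sqrt(<u_j, u_j>) where u_j is the displayed integer vector. Then <v, e_j> = <v, u_j> / sqrt(<u_j, u_j>), so |<v, e_j>|^2 = <v, u_j>^2 / <u_j, u_j>.
Coefficients: <v, e_1> = -5/sqrt(6), <v, e_2> = -3/sqrt(18), <v, e_3> = 21/sqrt(117).
Square and sum: Σ |<v, e_j>|^2 = 329/39.
Compute ||v||^2 = v·v = 15.
Deficit = 15 − 329/39 = 256/39 ≥ 0, confirming Bessel's inequality. (The deficit equals ||v − Σ <v,e_j> e_j||^2, the squared distance from v to span{e_j}.)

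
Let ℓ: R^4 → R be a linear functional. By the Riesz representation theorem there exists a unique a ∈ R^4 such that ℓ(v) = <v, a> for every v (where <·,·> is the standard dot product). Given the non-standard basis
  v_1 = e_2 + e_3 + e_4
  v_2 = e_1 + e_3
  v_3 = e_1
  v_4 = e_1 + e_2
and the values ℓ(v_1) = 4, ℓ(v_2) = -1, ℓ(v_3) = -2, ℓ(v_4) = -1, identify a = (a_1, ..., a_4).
a = (-2, 1, 1, 2)

Write a = (a_1, ..., a_4) in the standard basis. For each basis vector v_i, ℓ(v_i) = <v_i, a> is a linear equation in the a_j's. Collect the n equations into a matrix system V a = ℓ, where row i of V is v_i (expressed in the standard basis). Since V is invertible (lower-triangular with 1s on the diagonal, up to permutation), solve by back-substitution:
  V =
[[0, 1, 1, 1],
 [1, 0, 1, 0],
 [1, 0, 0, 0],
 [1, 1, 0, 0]]
  V a = (4, -1, -2, -1)
Solving gives a = (-2, 1, 1, 2).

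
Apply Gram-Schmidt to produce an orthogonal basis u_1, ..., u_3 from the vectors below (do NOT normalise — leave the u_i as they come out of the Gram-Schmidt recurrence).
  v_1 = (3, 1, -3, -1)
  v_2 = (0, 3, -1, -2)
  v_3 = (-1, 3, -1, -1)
Orthogonal basis:
  u_1 = (3, 1, -3, -1)
  u_2 = (-6/5, 13/5, 1/5, -8/5)
  u_3 = (-4/9, 8/27, -16/27, 20/27)

Apply the Gram-Schmidt recurrence
  u_1 = v_1
  u_i = v_i − Σ_{j<i} ((v_i · u_j) / (u_j · u_j)) · u_j.

Step by step this gives:
  u_1 = (3, 1, -3, -1)
  u_2 = (-6/5, 13/5, 1/5, -8/5)
  u_3 = (-4/9, 8/27, -16/27, 20/27)

Orthogonality check:
  u_2 · u_1 = 0 (should be 0)
  u_3 · u_1 = 0 (should be 0)
  u_3 · u_2 = 0 (should be 0)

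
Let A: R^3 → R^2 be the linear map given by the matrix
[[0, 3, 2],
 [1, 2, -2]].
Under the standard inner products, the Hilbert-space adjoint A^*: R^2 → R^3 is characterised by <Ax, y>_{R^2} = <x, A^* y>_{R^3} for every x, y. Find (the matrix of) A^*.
A^* = A^T =
[[0, 1],
 [3, 2],
 [2, -2]]

For real matrices with standard dot products, the defining identity <Ax, y> = <x, A^* y> gives (Ax)^T y = x^T (A^*) y, i.e. x^T A^T y = x^T (A^*) y. Since this holds for all x, y, we must have A^* = A^T. Therefore
A^* =
[[0, 1],
 [3, 2],
 [2, -2]].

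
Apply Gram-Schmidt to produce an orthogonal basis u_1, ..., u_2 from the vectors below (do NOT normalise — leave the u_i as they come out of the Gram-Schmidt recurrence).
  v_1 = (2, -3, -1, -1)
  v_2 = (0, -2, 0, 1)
Orthogonal basis:
  u_1 = (2, -3, -1, -1)
  u_2 = (-2/3, -1, 1/3, 4/3)

Apply the Gram-Schmidt recurrence
  u_1 = v_1
  u_i = v_i − Σ_{j<i} ((v_i · u_j) / (u_j · u_j)) · u_j.

Step by step this gives:
  u_1 = (2, -3, -1, -1)
  u_2 = (-2/3, -1, 1/3, 4/3)

Orthogonality check:
  u_2 · u_1 = 0 (should be 0)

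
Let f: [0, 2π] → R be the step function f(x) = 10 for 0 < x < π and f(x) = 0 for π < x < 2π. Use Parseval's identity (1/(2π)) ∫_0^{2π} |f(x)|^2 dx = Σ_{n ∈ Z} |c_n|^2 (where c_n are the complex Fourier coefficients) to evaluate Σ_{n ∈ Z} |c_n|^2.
Σ |c_n|^2 = 50

Parseval equates the L^2 energy of f (normalised by 1/(2π)) with the ℓ^2 sum of its Fourier coefficients: (1/(2π)) ∫_0^{2π} |f|^2 = Σ |c_n|^2.
Compute the left side: (1/(2π)) [∫_0^π 10^2 dx + ∫_π^{2π} 0^2 dx] = (1/(2π)) · (100π + 0π) = (100 + 0)/2 = 50.
So Σ_{n ∈ Z} |c_n|^2 = 50.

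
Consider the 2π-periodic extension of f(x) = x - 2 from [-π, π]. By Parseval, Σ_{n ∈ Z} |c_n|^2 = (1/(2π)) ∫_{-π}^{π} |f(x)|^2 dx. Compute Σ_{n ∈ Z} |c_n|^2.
Σ |c_n|^2 = π^2/3 + 4

Expand and integrate term by term over [-π, π]:
  ∫ (x)^2 dx = 1·(2π^3/3); ∫ 2·1·(-2)·x dx = 0 (odd integrand); ∫ (-2)^2 dx = 4·2π.
So (1/(2π)) ∫_{-π}^{π} (x - 2)^2 dx = 1π^2/3 + 4 = π^2/3 + 4.
Parseval ⇒ Σ |c_n|^2 = π^2/3 + 4.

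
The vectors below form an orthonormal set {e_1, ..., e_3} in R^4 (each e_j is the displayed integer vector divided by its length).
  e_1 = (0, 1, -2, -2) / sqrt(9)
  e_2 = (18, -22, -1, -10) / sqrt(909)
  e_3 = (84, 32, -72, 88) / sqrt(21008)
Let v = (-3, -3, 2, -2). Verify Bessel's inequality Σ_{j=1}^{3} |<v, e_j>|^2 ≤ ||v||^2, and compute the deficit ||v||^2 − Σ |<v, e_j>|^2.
Σ |<v, e_j>|^2 = 302/13; ||v||^2 = 26; deficit = 36/13

Write each e_j = u_j / sqrt(<u_j, u_j>) where u_j is the displayed integer vector. Then <v, e_j> = <v, u_j> / sqrt(<u_j, u_j>), so |<v, e_j>|^2 = <v, u_j>^2 / <u_j, u_j>.
Coefficients: <v, e_1> = -3/sqrt(9), <v, e_2> = 30/sqrt(909), <v, e_3> = -668/sqrt(21008).
Square and sum: Σ |<v, e_j>|^2 = 302/13.
Compute ||v||^2 = v·v = 26.
Deficit = 26 − 302/13 = 36/13 ≥ 0, confirming Bessel's inequality. (The deficit equals ||v − Σ <v,e_j> e_j||^2, the squared distance from v to span{e_j}.)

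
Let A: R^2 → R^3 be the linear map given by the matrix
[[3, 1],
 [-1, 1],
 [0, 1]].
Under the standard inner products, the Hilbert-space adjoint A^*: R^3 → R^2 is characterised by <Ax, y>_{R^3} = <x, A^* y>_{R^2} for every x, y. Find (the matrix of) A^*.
A^* = A^T =
[[3, -1, 0],
 [1, 1, 1]]

For real matrices with standard dot products, the defining identity <Ax, y> = <x, A^* y> gives (Ax)^T y = x^T (A^*) y, i.e. x^T A^T y = x^T (A^*) y. Since this holds for all x, y, we must have A^* = A^T. Therefore
A^* =
[[3, -1, 0],
 [1, 1, 1]].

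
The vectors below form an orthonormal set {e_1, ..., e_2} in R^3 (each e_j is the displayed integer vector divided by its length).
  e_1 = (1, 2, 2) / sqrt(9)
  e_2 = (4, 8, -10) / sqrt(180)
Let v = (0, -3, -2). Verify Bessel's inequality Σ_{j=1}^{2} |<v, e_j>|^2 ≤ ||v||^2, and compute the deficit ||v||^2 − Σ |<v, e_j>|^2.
Σ |<v, e_j>|^2 = 56/5; ||v||^2 = 13; deficit = 9/5

Write each e_j = u_j / sqrt(<u_j, u_j>) where u_j is the displayed integer vector. Then <v, e_j> = <v, u_j> / sqrt(<u_j, u_j>), so |<v, e_j>|^2 = <v, u_j>^2 / <u_j, u_j>.
Coefficients: <v, e_1> = -10/sqrt(9), <v, e_2> = -4/sqrt(180).
Square and sum: Σ |<v, e_j>|^2 = 56/5.
Compute ||v||^2 = v·v = 13.
Deficit = 13 − 56/5 = 9/5 ≥ 0, confirming Bessel's inequality. (The deficit equals ||v − Σ <v,e_j> e_j||^2, the squared distance from v to span{e_j}.)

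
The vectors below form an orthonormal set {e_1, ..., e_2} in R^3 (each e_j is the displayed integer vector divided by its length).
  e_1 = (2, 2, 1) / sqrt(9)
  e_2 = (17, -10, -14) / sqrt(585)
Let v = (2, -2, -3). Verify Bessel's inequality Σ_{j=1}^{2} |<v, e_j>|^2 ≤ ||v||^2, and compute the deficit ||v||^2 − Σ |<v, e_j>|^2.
Σ |<v, e_j>|^2 = 1089/65; ||v||^2 = 17; deficit = 16/65

Write each e_j = u_j / sqrt(<u_j, u_j>) where u_j is the displayed integer vector. Then <v, e_j> = <v, u_j> / sqrt(<u_j, u_j>), so |<v, e_j>|^2 = <v, u_j>^2 / <u_j, u_j>.
Coefficients: <v, e_1> = -3/sqrt(9), <v, e_2> = 96/sqrt(585).
Square and sum: Σ |<v, e_j>|^2 = 1089/65.
Compute ||v||^2 = v·v = 17.
Deficit = 17 − 1089/65 = 16/65 ≥ 0, confirming Bessel's inequality. (The deficit equals ||v − Σ <v,e_j> e_j||^2, the squared distance from v to span{e_j}.)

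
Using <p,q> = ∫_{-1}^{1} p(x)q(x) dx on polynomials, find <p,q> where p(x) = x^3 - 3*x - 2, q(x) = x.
<p,q> = -8/5

Expand the product: p(x)·q(x) = x^4 - 3*x^2 - 2*x.
∫_{-1}^{1} of each monomial x^k gives [2/(k+1) if k even, 0 if k odd]. Integrating term-by-term (or equivalently evaluating the antiderivative F(x) = x^5/5 - x^3 - x^2 at the endpoints):
  F(1) − F(−1) = -9/5 − (-1/5) = -8/5.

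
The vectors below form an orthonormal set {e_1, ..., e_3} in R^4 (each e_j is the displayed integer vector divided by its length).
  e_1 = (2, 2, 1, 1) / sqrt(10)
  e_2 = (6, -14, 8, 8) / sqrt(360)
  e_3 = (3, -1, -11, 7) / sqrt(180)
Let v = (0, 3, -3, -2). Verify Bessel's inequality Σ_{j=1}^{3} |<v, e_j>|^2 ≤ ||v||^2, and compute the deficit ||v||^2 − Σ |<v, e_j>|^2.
Σ |<v, e_j>|^2 = 101/5; ||v||^2 = 22; deficit = 9/5

Write each e_j = u_j / sqrt(<u_j, u_j>) where u_j is the displayed integer vector. Then <v, e_j> = <v, u_j> / sqrt(<u_j, u_j>), so |<v, e_j>|^2 = <v, u_j>^2 / <u_j, u_j>.
Coefficients: <v, e_1> = 1/sqrt(10), <v, e_2> = -82/sqrt(360), <v, e_3> = 16/sqrt(180).
Square and sum: Σ |<v, e_j>|^2 = 101/5.
Compute ||v||^2 = v·v = 22.
Deficit = 22 − 101/5 = 9/5 ≥ 0, confirming Bessel's inequality. (The deficit equals ||v − Σ <v,e_j> e_j||^2, the squared distance from v to span{e_j}.)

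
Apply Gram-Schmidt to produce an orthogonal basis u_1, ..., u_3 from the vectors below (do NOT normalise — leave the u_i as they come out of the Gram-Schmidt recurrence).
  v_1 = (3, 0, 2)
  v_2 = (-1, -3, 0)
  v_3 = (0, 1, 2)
Orthogonal basis:
  u_1 = (3, 0, 2)
  u_2 = (-4/13, -3, 6/13)
  u_3 = (-120/121, 40/121, 180/121)

Apply the Gram-Schmidt recurrence
  u_1 = v_1
  u_i = v_i − Σ_{j<i} ((v_i · u_j) / (u_j · u_j)) · u_j.

Step by step this gives:
  u_1 = (3, 0, 2)
  u_2 = (-4/13, -3, 6/13)
  u_3 = (-120/121, 40/121, 180/121)

Orthogonality check:
  u_2 · u_1 = 0 (should be 0)
  u_3 · u_1 = 0 (should be 0)
  u_3 · u_2 = 0 (should be 0)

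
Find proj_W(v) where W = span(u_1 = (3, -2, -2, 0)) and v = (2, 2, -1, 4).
proj_W(v) = (12/17, -8/17, -8/17, 0)

Set up U = [u_1 | ... | u_1] ∈ R^(4×1). The projector onto W = col(U) is P = U (U^T U)^(-1) U^T.
Compute U^T U =
  [17],
and U^T v = (4).
Solve U^T U · c = U^T v for the coefficients: c = (4/17). The projection is proj_W(v) = U c.
Check: (v - proj_W(v)) · u_1 = 0  (should be 0).
Result: proj_W(v) = (12/17, -8/17, -8/17, 0).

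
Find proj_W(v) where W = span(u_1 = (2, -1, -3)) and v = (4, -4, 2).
proj_W(v) = (6/7, -3/7, -9/7)

Set up U = [u_1 | ... | u_1] ∈ R^(3×1). The projector onto W = col(U) is P = U (U^T U)^(-1) U^T.
Compute U^T U =
  [14],
and U^T v = (6).
Solve U^T U · c = U^T v for the coefficients: c = (3/7). The projection is proj_W(v) = U c.
Check: (v - proj_W(v)) · u_1 = 0  (should be 0).
Result: proj_W(v) = (6/7, -3/7, -9/7).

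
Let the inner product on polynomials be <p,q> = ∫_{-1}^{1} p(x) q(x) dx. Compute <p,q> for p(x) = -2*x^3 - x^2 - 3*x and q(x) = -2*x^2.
<p,q> = 4/5

Expand the product: p(x)·q(x) = 4*x^5 + 2*x^4 + 6*x^3.
∫_{-1}^{1} of each monomial x^k gives [2/(k+1) if k even, 0 if k odd]. Integrating term-by-term (or equivalently evaluating the antiderivative F(x) = 2*x^6/3 + 2*x^5/5 + 3*x^4/2 at the endpoints):
  F(1) − F(−1) = 77/30 − (53/30) = 4/5.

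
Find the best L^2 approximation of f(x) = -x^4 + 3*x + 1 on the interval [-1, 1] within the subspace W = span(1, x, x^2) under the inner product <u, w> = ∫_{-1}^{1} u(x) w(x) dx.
g(x) = -6*x^2/7 + 3*x + 38/35

The best approximation g ∈ W is the orthogonal projection of f onto W. Writing g = a_0 + a_1 x + a_2 x^2, the coefficients solve the normal equations G · a = b where
  G_{ij} = <φ_i, φ_j> and b_i = <f, φ_i>, with φ_0 = 1, φ_1 = x, φ_2 = x^2.
G =
  [2, 0, 2/3]
  [0, 2/3, 0]
  [2/3, 0, 2/5],
b = (8/5, 2, 8/21).
Solving gives a_0 = 38/35, a_1 = 3, a_2 = -6/7, so
  g(x) = -6*x^2/7 + 3*x + 38/35.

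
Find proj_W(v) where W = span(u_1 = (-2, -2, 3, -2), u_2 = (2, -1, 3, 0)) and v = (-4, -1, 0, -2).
proj_W(v) = (-4, -1, 0, -2)

Set up U = [u_1 | ... | u_2] ∈ R^(4×2). The projector onto W = col(U) is P = U (U^T U)^(-1) U^T.
Compute U^T U =
  [21, 7]
  [7, 14],
and U^T v = (14, -7).
Solve U^T U · c = U^T v for the coefficients: c = (1, -1). The projection is proj_W(v) = U c.
Check: (v - proj_W(v)) · u_1 = 0  (should be 0).
Check: (v - proj_W(v)) · u_2 = 0  (should be 0).
Result: proj_W(v) = (-4, -1, 0, -2).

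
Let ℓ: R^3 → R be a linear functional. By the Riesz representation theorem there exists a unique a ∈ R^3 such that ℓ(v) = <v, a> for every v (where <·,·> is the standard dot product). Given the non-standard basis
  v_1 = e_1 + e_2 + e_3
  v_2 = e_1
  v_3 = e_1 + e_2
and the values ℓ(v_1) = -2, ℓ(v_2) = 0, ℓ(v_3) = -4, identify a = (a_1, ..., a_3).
a = (0, -4, 2)

Write a = (a_1, ..., a_3) in the standard basis. For each basis vector v_i, ℓ(v_i) = <v_i, a> is a linear equation in the a_j's. Collect the n equations into a matrix system V a = ℓ, where row i of V is v_i (expressed in the standard basis). Since V is invertible (lower-triangular with 1s on the diagonal, up to permutation), solve by back-substitution:
  V =
[[1, 1, 1],
 [1, 0, 0],
 [1, 1, 0]]
  V a = (-2, 0, -4)
Solving gives a = (0, -4, 2).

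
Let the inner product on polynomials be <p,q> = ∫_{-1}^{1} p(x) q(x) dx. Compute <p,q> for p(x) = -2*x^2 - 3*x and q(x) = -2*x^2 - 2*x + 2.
<p,q> = 44/15

Expand the product: p(x)·q(x) = 4*x^4 + 10*x^3 + 2*x^2 - 6*x.
∫_{-1}^{1} of each monomial x^k gives [2/(k+1) if k even, 0 if k odd]. Integrating term-by-term (or equivalently evaluating the antiderivative F(x) = 4*x^5/5 + 5*x^4/2 + 2*x^3/3 - 3*x^2 at the endpoints):
  F(1) − F(−1) = 29/30 − (-59/30) = 44/15.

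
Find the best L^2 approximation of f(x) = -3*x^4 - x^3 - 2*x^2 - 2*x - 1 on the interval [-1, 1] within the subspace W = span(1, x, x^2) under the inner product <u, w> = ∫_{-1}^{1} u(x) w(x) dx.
g(x) = -32*x^2/7 - 13*x/5 - 26/35

The best approximation g ∈ W is the orthogonal projection of f onto W. Writing g = a_0 + a_1 x + a_2 x^2, the coefficients solve the normal equations G · a = b where
  G_{ij} = <φ_i, φ_j> and b_i = <f, φ_i>, with φ_0 = 1, φ_1 = x, φ_2 = x^2.
G =
  [2, 0, 2/3]
  [0, 2/3, 0]
  [2/3, 0, 2/5],
b = (-68/15, -26/15, -244/105).
Solving gives a_0 = -26/35, a_1 = -13/5, a_2 = -32/7, so
  g(x) = -32*x^2/7 - 13*x/5 - 26/35.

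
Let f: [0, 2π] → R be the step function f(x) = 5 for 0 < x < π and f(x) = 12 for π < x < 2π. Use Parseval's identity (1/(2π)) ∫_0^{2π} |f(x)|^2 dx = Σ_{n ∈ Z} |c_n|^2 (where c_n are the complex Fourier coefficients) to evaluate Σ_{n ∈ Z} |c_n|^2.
Σ |c_n|^2 = 169/2

Parseval equates the L^2 energy of f (normalised by 1/(2π)) with the ℓ^2 sum of its Fourier coefficients: (1/(2π)) ∫_0^{2π} |f|^2 = Σ |c_n|^2.
Compute the left side: (1/(2π)) [∫_0^π 5^2 dx + ∫_π^{2π} 12^2 dx] = (1/(2π)) · (25π + 144π) = (25 + 144)/2 = 169/2.
So Σ_{n ∈ Z} |c_n|^2 = 169/2.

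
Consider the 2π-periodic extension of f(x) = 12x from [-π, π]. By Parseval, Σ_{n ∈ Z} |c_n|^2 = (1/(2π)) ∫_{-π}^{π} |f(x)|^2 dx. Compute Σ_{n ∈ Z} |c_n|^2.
Σ |c_n|^2 = 48π^2

Expand and integrate term by term over [-π, π]:
  ∫ (12x)^2 dx = 144·(2π^3/3); ∫ 2·12·(0)·x dx = 0 (odd integrand); ∫ 0^2 dx = 0·2π.
So (1/(2π)) ∫_{-π}^{π} (12x)^2 dx = 144π^2/3 + 0 = 48π^2.
Parseval ⇒ Σ |c_n|^2 = 48π^2.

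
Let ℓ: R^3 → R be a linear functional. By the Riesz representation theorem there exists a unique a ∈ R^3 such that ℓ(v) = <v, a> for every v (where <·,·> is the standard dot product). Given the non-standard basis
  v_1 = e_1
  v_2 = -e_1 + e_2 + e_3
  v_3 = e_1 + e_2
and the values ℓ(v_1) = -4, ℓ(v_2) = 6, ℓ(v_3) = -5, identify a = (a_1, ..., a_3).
a = (-4, -1, 3)

Write a = (a_1, ..., a_3) in the standard basis. For each basis vector v_i, ℓ(v_i) = <v_i, a> is a linear equation in the a_j's. Collect the n equations into a matrix system V a = ℓ, where row i of V is v_i (expressed in the standard basis). Since V is invertible (lower-triangular with 1s on the diagonal, up to permutation), solve by back-substitution:
  V =
[[1, 0, 0],
 [-1, 1, 1],
 [1, 1, 0]]
  V a = (-4, 6, -5)
Solving gives a = (-4, -1, 3).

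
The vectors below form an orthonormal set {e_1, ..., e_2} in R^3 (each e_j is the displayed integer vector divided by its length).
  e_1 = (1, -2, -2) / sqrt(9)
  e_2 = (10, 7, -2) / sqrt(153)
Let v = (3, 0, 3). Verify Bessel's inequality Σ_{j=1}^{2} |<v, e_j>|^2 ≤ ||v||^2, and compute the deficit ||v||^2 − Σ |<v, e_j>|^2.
Σ |<v, e_j>|^2 = 81/17; ||v||^2 = 18; deficit = 225/17

Write each e_j = u_j / sqrt(<u_j, u_j>) where u_j is the displayed integer vector. Then <v, e_j> = <v, u_j> / sqrt(<u_j, u_j>), so |<v, e_j>|^2 = <v, u_j>^2 / <u_j, u_j>.
Coefficients: <v, e_1> = -3/sqrt(9), <v, e_2> = 24/sqrt(153).
Square and sum: Σ |<v, e_j>|^2 = 81/17.
Compute ||v||^2 = v·v = 18.
Deficit = 18 − 81/17 = 225/17 ≥ 0, confirming Bessel's inequality. (The deficit equals ||v − Σ <v,e_j> e_j||^2, the squared distance from v to span{e_j}.)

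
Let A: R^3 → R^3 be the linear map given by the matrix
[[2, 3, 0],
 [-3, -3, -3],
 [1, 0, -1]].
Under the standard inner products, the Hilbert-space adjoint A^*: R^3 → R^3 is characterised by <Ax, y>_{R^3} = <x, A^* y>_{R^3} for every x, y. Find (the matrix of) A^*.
A^* = A^T =
[[2, -3, 1],
 [3, -3, 0],
 [0, -3, -1]]

For real matrices with standard dot products, the defining identity <Ax, y> = <x, A^* y> gives (Ax)^T y = x^T (A^*) y, i.e. x^T A^T y = x^T (A^*) y. Since this holds for all x, y, we must have A^* = A^T. Therefore
A^* =
[[2, -3, 1],
 [3, -3, 0],
 [0, -3, -1]].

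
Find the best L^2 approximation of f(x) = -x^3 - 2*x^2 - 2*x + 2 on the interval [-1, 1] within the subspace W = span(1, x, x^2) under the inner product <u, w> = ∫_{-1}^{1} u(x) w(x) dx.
g(x) = -2*x^2 - 13*x/5 + 2

The best approximation g ∈ W is the orthogonal projection of f onto W. Writing g = a_0 + a_1 x + a_2 x^2, the coefficients solve the normal equations G · a = b where
  G_{ij} = <φ_i, φ_j> and b_i = <f, φ_i>, with φ_0 = 1, φ_1 = x, φ_2 = x^2.
G =
  [2, 0, 2/3]
  [0, 2/3, 0]
  [2/3, 0, 2/5],
b = (8/3, -26/15, 8/15).
Solving gives a_0 = 2, a_1 = -13/5, a_2 = -2, so
  g(x) = -2*x^2 - 13*x/5 + 2.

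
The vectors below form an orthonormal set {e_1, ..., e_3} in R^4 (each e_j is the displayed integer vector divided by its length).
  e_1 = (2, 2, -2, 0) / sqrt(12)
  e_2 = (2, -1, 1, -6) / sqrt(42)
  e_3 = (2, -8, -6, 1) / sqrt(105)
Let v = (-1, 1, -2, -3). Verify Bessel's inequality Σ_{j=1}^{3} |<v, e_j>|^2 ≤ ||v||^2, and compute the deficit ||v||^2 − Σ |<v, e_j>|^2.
Σ |<v, e_j>|^2 = 161/30; ||v||^2 = 15; deficit = 289/30

Write each e_j = u_j / sqrt(<u_j, u_j>) where u_j is the displayed integer vector. Then <v, e_j> = <v, u_j> / sqrt(<u_j, u_j>), so |<v, e_j>|^2 = <v, u_j>^2 / <u_j, u_j>.
Coefficients: <v, e_1> = 4/sqrt(12), <v, e_2> = 13/sqrt(42), <v, e_3> = -1/sqrt(105).
Square and sum: Σ |<v, e_j>|^2 = 161/30.
Compute ||v||^2 = v·v = 15.
Deficit = 15 − 161/30 = 289/30 ≥ 0, confirming Bessel's inequality. (The deficit equals ||v − Σ <v,e_j> e_j||^2, the squared distance from v to span{e_j}.)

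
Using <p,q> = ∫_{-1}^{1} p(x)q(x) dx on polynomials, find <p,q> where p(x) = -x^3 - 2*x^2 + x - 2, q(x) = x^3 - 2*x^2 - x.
<p,q> = 144/35

Expand the product: p(x)·q(x) = -x^6 + 6*x^4 - 2*x^3 + 3*x^2 + 2*x.
∫_{-1}^{1} of each monomial x^k gives [2/(k+1) if k even, 0 if k odd]. Integrating term-by-term (or equivalently evaluating the antiderivative F(x) = -x^7/7 + 6*x^5/5 - x^4/2 + x^3 + x^2 at the endpoints):
  F(1) − F(−1) = 179/70 − (-109/70) = 144/35.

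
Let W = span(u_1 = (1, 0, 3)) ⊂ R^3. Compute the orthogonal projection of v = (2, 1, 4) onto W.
proj_W(v) = (7/5, 0, 21/5)

Set up U = [u_1 | ... | u_1] ∈ R^(3×1). The projector onto W = col(U) is P = U (U^T U)^(-1) U^T.
Compute U^T U =
  [10],
and U^T v = (14).
Solve U^T U · c = U^T v for the coefficients: c = (7/5). The projection is proj_W(v) = U c.
Check: (v - proj_W(v)) · u_1 = 0  (should be 0).
Result: proj_W(v) = (7/5, 0, 21/5).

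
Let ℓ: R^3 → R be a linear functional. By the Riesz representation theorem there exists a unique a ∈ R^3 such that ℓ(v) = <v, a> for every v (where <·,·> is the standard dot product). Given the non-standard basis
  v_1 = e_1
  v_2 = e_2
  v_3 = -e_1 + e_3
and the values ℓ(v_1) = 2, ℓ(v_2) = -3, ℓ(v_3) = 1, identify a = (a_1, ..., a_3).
a = (2, -3, 3)

Write a = (a_1, ..., a_3) in the standard basis. For each basis vector v_i, ℓ(v_i) = <v_i, a> is a linear equation in the a_j's. Collect the n equations into a matrix system V a = ℓ, where row i of V is v_i (expressed in the standard basis). Since V is invertible (lower-triangular with 1s on the diagonal, up to permutation), solve by back-substitution:
  V =
[[1, 0, 0],
 [0, 1, 0],
 [-1, 0, 1]]
  V a = (2, -3, 1)
Solving gives a = (2, -3, 3).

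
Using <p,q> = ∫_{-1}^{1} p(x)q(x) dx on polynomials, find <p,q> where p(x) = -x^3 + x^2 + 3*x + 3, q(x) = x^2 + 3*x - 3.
<p,q> = -64/5

Expand the product: p(x)·q(x) = -x^5 - 2*x^4 + 9*x^3 + 9*x^2 - 9.
∫_{-1}^{1} of each monomial x^k gives [2/(k+1) if k even, 0 if k odd]. Integrating term-by-term (or equivalently evaluating the antiderivative F(x) = -x^6/6 - 2*x^5/5 + 9*x^4/4 + 3*x^3 - 9*x at the endpoints):
  F(1) − F(−1) = -259/60 − (509/60) = -64/5.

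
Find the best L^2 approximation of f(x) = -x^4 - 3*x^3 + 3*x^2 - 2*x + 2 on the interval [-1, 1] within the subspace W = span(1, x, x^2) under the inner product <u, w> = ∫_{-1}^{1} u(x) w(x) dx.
g(x) = 15*x^2/7 - 19*x/5 + 73/35

The best approximation g ∈ W is the orthogonal projection of f onto W. Writing g = a_0 + a_1 x + a_2 x^2, the coefficients solve the normal equations G · a = b where
  G_{ij} = <φ_i, φ_j> and b_i = <f, φ_i>, with φ_0 = 1, φ_1 = x, φ_2 = x^2.
G =
  [2, 0, 2/3]
  [0, 2/3, 0]
  [2/3, 0, 2/5],
b = (28/5, -38/15, 236/105).
Solving gives a_0 = 73/35, a_1 = -19/5, a_2 = 15/7, so
  g(x) = 15*x^2/7 - 19*x/5 + 73/35.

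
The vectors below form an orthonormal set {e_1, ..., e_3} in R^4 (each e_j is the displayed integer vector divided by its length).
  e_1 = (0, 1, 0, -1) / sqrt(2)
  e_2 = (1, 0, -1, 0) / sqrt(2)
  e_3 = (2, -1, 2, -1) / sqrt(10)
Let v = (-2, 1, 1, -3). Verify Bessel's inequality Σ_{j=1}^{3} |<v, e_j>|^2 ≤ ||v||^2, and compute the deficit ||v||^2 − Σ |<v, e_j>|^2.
Σ |<v, e_j>|^2 = 25/2; ||v||^2 = 15; deficit = 5/2

Write each e_j = u_j / sqrt(<u_j, u_j>) where u_j is the displayed integer vector. Then <v, e_j> = <v, u_j> / sqrt(<u_j, u_j>), so |<v, e_j>|^2 = <v, u_j>^2 / <u_j, u_j>.
Coefficients: <v, e_1> = 4/sqrt(2), <v, e_2> = -3/sqrt(2), <v, e_3> = 0/sqrt(10).
Square and sum: Σ |<v, e_j>|^2 = 25/2.
Compute ||v||^2 = v·v = 15.
Deficit = 15 − 25/2 = 5/2 ≥ 0, confirming Bessel's inequality. (The deficit equals ||v − Σ <v,e_j> e_j||^2, the squared distance from v to span{e_j}.)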